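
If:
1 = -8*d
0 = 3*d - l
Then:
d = -1/8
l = -3/8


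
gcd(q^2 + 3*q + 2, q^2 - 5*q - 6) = q + 1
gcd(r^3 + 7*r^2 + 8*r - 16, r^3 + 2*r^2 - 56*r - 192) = r + 4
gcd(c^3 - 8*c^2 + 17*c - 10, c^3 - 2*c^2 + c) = c - 1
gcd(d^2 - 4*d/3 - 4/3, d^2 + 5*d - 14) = d - 2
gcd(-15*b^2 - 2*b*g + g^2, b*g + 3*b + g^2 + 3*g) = 1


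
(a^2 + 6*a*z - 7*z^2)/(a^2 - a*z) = (a + 7*z)/a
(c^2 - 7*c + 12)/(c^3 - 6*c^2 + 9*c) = (c - 4)/(c*(c - 3))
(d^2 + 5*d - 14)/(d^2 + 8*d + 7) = (d - 2)/(d + 1)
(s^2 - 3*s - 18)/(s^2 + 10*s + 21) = (s - 6)/(s + 7)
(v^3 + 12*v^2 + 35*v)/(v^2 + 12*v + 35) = v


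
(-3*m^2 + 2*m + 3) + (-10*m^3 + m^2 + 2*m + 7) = -10*m^3 - 2*m^2 + 4*m + 10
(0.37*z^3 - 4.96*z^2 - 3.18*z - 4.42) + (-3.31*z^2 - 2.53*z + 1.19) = 0.37*z^3 - 8.27*z^2 - 5.71*z - 3.23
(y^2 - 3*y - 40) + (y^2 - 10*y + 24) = 2*y^2 - 13*y - 16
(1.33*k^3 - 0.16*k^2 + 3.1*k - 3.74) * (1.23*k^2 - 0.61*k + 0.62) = 1.6359*k^5 - 1.0081*k^4 + 4.7352*k^3 - 6.5904*k^2 + 4.2034*k - 2.3188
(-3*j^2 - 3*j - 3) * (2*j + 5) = -6*j^3 - 21*j^2 - 21*j - 15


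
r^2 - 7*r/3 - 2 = (r - 3)*(r + 2/3)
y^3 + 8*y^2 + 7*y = y*(y + 1)*(y + 7)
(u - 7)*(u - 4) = u^2 - 11*u + 28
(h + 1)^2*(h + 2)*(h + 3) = h^4 + 7*h^3 + 17*h^2 + 17*h + 6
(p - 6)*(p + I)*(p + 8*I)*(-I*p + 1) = -I*p^4 + 10*p^3 + 6*I*p^3 - 60*p^2 + 17*I*p^2 - 8*p - 102*I*p + 48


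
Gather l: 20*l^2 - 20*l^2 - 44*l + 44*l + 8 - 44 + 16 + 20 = 0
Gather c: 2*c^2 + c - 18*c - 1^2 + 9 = 2*c^2 - 17*c + 8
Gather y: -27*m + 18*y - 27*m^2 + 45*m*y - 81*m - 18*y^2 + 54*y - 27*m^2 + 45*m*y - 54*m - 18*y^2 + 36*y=-54*m^2 - 162*m - 36*y^2 + y*(90*m + 108)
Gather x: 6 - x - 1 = 5 - x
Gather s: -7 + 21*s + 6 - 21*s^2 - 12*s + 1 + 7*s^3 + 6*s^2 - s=7*s^3 - 15*s^2 + 8*s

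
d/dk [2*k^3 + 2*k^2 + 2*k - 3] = 6*k^2 + 4*k + 2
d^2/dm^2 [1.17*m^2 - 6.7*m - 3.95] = 2.34000000000000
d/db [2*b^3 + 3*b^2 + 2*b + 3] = 6*b^2 + 6*b + 2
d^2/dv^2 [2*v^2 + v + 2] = 4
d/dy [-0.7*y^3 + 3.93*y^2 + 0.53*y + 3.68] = -2.1*y^2 + 7.86*y + 0.53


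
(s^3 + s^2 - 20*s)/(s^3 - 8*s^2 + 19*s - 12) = s*(s + 5)/(s^2 - 4*s + 3)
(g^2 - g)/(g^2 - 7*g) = (g - 1)/(g - 7)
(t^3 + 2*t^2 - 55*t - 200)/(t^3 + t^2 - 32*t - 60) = (t^2 - 3*t - 40)/(t^2 - 4*t - 12)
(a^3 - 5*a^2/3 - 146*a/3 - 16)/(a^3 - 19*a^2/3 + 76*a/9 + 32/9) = 3*(a^2 - 2*a - 48)/(3*a^2 - 20*a + 32)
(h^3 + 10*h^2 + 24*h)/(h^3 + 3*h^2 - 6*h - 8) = h*(h + 6)/(h^2 - h - 2)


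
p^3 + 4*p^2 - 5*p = p*(p - 1)*(p + 5)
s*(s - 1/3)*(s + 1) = s^3 + 2*s^2/3 - s/3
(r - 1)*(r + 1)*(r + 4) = r^3 + 4*r^2 - r - 4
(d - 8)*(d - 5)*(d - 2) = d^3 - 15*d^2 + 66*d - 80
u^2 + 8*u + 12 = (u + 2)*(u + 6)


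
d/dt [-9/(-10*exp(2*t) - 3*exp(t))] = 9*(-20*exp(t) - 3)*exp(-t)/(10*exp(t) + 3)^2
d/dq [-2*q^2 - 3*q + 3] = -4*q - 3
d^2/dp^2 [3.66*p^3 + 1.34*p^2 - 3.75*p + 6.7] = 21.96*p + 2.68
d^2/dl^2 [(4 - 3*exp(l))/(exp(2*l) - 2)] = (-3*exp(4*l) + 16*exp(3*l) - 36*exp(2*l) + 32*exp(l) - 12)*exp(l)/(exp(6*l) - 6*exp(4*l) + 12*exp(2*l) - 8)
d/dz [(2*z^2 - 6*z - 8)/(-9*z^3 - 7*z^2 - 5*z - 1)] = 2*(9*z^4 - 54*z^3 - 134*z^2 - 58*z - 17)/(81*z^6 + 126*z^5 + 139*z^4 + 88*z^3 + 39*z^2 + 10*z + 1)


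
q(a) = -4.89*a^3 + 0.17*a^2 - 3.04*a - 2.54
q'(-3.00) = -136.09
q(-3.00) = 140.14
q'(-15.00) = -3308.89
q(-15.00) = 16585.06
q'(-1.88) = -55.53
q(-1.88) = 36.27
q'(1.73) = -46.36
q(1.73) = -32.61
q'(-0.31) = -4.56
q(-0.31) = -1.44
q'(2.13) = -68.87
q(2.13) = -55.50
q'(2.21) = -73.94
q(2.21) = -61.21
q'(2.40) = -86.72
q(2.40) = -76.46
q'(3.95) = -230.59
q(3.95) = -313.27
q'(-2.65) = -106.96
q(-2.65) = 97.71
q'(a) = -14.67*a^2 + 0.34*a - 3.04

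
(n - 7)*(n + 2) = n^2 - 5*n - 14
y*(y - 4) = y^2 - 4*y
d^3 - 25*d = d*(d - 5)*(d + 5)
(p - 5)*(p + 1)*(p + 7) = p^3 + 3*p^2 - 33*p - 35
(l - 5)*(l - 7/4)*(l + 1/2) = l^3 - 25*l^2/4 + 43*l/8 + 35/8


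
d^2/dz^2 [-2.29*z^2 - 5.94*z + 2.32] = -4.58000000000000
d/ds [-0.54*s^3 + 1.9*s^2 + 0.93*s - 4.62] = -1.62*s^2 + 3.8*s + 0.93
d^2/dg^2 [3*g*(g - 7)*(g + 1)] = 18*g - 36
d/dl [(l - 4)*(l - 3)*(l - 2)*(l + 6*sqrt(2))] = 4*l^3 - 27*l^2 + 18*sqrt(2)*l^2 - 108*sqrt(2)*l + 52*l - 24 + 156*sqrt(2)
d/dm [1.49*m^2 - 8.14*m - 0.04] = 2.98*m - 8.14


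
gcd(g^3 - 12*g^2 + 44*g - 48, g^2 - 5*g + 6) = g - 2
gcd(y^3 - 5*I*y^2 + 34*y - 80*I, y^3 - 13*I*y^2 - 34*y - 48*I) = y - 8*I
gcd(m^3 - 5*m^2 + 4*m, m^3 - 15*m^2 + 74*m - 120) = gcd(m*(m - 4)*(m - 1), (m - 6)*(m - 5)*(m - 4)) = m - 4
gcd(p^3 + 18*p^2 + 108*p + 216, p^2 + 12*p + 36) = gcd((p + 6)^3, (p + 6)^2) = p^2 + 12*p + 36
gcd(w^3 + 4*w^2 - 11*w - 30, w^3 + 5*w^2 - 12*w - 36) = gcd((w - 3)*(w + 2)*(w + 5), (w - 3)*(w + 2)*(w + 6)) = w^2 - w - 6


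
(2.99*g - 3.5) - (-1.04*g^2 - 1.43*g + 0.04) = 1.04*g^2 + 4.42*g - 3.54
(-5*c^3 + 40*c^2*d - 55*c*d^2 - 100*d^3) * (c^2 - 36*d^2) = -5*c^5 + 40*c^4*d + 125*c^3*d^2 - 1540*c^2*d^3 + 1980*c*d^4 + 3600*d^5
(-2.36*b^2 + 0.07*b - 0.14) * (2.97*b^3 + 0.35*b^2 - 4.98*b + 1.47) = -7.0092*b^5 - 0.6181*b^4 + 11.3615*b^3 - 3.8668*b^2 + 0.8001*b - 0.2058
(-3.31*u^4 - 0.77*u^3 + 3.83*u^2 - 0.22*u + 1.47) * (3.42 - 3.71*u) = 12.2801*u^5 - 8.4635*u^4 - 16.8427*u^3 + 13.9148*u^2 - 6.2061*u + 5.0274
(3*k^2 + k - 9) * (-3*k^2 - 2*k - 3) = -9*k^4 - 9*k^3 + 16*k^2 + 15*k + 27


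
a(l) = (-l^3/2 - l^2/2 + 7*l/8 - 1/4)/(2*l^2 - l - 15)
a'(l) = (1 - 4*l)*(-l^3/2 - l^2/2 + 7*l/8 - 1/4)/(2*l^2 - l - 15)^2 + (-3*l^2/2 - l + 7/8)/(2*l^2 - l - 15)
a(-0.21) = 0.03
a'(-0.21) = -0.07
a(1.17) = 0.05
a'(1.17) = 0.19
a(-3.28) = 0.93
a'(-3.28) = 0.12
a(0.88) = 0.01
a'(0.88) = 0.08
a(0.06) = 0.01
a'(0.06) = -0.05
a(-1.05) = 0.10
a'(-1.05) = -0.07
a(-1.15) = 0.10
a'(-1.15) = -0.06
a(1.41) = 0.11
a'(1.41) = 0.33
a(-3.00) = 1.02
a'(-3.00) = 0.61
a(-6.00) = 1.34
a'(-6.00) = -0.22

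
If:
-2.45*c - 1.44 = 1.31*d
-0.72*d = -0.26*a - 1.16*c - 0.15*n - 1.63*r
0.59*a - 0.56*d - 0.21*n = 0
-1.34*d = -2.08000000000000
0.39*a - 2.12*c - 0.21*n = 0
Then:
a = 19.37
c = -1.42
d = 1.55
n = 50.29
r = -6.02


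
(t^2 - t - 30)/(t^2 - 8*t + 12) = (t + 5)/(t - 2)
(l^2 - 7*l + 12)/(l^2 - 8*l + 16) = (l - 3)/(l - 4)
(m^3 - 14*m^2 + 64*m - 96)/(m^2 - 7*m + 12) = (m^2 - 10*m + 24)/(m - 3)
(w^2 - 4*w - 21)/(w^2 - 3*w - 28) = (w + 3)/(w + 4)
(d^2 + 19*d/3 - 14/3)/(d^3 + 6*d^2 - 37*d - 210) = (d - 2/3)/(d^2 - d - 30)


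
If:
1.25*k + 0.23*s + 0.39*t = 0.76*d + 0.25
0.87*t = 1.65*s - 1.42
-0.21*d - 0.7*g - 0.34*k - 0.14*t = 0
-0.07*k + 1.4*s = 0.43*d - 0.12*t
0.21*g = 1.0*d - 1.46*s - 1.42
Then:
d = 2.28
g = -1.38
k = 1.48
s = 0.79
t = -0.14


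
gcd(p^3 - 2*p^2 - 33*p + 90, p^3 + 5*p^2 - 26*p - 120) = p^2 + p - 30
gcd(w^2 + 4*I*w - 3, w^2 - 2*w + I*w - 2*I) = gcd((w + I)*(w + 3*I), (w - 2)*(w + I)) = w + I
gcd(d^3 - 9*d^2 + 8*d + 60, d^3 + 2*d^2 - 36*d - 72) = d^2 - 4*d - 12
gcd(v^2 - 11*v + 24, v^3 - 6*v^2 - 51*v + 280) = v - 8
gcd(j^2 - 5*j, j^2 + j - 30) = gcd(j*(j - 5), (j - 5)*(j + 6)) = j - 5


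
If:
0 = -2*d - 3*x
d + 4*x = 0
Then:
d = 0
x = 0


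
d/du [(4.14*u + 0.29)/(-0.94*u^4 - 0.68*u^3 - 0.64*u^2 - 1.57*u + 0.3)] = (11.6748*u^4 + 6.7208*u^3 + 3.2412*u^2 + 0.3712*u + 1.6973)/(0.8836*u^8 + 1.2784*u^7 + 1.6656*u^6 + 3.822*u^5 + 1.9808*u^4 + 1.6016*u^3 + 2.0809*u^2 - 0.942*u + 0.09)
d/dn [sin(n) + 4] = cos(n)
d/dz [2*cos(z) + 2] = -2*sin(z)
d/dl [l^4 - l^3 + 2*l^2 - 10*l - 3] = 4*l^3 - 3*l^2 + 4*l - 10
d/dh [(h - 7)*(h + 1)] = 2*h - 6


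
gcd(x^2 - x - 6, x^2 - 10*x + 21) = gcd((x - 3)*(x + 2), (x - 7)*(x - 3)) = x - 3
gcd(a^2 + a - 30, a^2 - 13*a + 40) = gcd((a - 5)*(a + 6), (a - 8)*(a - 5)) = a - 5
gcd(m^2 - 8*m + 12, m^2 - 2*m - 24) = m - 6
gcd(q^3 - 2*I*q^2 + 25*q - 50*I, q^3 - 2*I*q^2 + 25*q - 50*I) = q^3 - 2*I*q^2 + 25*q - 50*I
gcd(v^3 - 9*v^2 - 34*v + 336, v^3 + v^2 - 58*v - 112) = v - 8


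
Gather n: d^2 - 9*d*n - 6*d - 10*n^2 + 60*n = d^2 - 6*d - 10*n^2 + n*(60 - 9*d)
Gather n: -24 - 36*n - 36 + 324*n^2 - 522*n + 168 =324*n^2 - 558*n + 108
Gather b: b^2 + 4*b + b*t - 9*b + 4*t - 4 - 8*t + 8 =b^2 + b*(t - 5) - 4*t + 4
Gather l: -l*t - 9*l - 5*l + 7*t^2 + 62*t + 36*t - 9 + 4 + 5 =l*(-t - 14) + 7*t^2 + 98*t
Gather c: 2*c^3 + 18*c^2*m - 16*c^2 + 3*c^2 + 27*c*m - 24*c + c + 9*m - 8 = 2*c^3 + c^2*(18*m - 13) + c*(27*m - 23) + 9*m - 8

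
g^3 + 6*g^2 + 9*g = g*(g + 3)^2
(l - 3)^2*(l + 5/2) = l^3 - 7*l^2/2 - 6*l + 45/2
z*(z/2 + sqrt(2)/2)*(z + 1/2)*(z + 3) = z^4/2 + sqrt(2)*z^3/2 + 7*z^3/4 + 3*z^2/4 + 7*sqrt(2)*z^2/4 + 3*sqrt(2)*z/4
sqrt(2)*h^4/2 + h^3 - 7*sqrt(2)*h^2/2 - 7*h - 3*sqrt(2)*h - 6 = (h - 3)*(h + 2)*(h + sqrt(2))*(sqrt(2)*h/2 + sqrt(2)/2)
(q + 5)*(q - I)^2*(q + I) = q^4 + 5*q^3 - I*q^3 + q^2 - 5*I*q^2 + 5*q - I*q - 5*I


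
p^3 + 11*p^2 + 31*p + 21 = (p + 1)*(p + 3)*(p + 7)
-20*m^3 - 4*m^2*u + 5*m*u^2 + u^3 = (-2*m + u)*(2*m + u)*(5*m + u)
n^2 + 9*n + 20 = (n + 4)*(n + 5)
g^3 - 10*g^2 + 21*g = g*(g - 7)*(g - 3)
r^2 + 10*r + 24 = (r + 4)*(r + 6)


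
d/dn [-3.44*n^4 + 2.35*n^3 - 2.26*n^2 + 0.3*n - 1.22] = -13.76*n^3 + 7.05*n^2 - 4.52*n + 0.3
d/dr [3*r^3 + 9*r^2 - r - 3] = 9*r^2 + 18*r - 1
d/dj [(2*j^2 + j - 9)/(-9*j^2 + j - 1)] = (11*j^2 - 166*j + 8)/(81*j^4 - 18*j^3 + 19*j^2 - 2*j + 1)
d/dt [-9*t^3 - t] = -27*t^2 - 1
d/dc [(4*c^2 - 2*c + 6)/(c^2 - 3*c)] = 2*(-5*c^2 - 6*c + 9)/(c^2*(c^2 - 6*c + 9))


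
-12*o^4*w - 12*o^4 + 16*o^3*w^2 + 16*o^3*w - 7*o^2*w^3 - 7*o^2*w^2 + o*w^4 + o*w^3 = (-3*o + w)*(-2*o + w)^2*(o*w + o)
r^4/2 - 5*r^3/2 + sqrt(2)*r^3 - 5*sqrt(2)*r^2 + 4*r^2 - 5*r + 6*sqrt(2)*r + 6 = (r/2 + sqrt(2)/2)*(r - 3)*(r - 2)*(r + sqrt(2))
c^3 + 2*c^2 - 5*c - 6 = (c - 2)*(c + 1)*(c + 3)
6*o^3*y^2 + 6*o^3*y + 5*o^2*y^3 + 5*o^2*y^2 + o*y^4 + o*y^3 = y*(2*o + y)*(3*o + y)*(o*y + o)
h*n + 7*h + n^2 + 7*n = (h + n)*(n + 7)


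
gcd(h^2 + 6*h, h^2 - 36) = h + 6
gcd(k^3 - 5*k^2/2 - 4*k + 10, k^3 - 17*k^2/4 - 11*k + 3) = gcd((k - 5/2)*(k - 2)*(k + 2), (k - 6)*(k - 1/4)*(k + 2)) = k + 2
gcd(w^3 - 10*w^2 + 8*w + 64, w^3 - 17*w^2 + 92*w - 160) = w^2 - 12*w + 32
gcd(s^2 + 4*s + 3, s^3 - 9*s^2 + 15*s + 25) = s + 1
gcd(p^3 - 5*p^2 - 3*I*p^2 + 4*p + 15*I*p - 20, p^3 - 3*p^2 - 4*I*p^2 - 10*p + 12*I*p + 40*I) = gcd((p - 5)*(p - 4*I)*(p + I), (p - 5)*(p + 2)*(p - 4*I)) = p^2 + p*(-5 - 4*I) + 20*I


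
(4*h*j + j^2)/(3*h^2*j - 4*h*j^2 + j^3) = (4*h + j)/(3*h^2 - 4*h*j + j^2)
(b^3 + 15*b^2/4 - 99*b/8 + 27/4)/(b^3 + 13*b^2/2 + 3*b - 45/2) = (4*b^2 + 21*b - 18)/(4*(b^2 + 8*b + 15))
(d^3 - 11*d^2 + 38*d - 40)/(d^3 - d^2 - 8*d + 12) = (d^2 - 9*d + 20)/(d^2 + d - 6)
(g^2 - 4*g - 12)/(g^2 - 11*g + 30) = (g + 2)/(g - 5)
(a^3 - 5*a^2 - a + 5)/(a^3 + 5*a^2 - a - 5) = (a - 5)/(a + 5)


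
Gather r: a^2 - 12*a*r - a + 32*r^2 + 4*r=a^2 - a + 32*r^2 + r*(4 - 12*a)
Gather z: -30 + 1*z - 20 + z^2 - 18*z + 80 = z^2 - 17*z + 30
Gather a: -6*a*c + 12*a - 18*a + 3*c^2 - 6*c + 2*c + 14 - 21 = a*(-6*c - 6) + 3*c^2 - 4*c - 7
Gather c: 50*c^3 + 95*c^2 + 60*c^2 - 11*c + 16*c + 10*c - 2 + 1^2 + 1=50*c^3 + 155*c^2 + 15*c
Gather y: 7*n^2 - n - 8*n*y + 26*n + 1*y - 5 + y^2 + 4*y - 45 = 7*n^2 + 25*n + y^2 + y*(5 - 8*n) - 50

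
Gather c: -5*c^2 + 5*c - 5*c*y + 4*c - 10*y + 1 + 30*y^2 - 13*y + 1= -5*c^2 + c*(9 - 5*y) + 30*y^2 - 23*y + 2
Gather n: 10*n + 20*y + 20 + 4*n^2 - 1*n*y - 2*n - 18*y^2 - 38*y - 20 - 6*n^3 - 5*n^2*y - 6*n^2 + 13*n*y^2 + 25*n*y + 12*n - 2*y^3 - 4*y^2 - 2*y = -6*n^3 + n^2*(-5*y - 2) + n*(13*y^2 + 24*y + 20) - 2*y^3 - 22*y^2 - 20*y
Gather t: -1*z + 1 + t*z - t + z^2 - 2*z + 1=t*(z - 1) + z^2 - 3*z + 2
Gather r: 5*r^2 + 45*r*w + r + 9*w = 5*r^2 + r*(45*w + 1) + 9*w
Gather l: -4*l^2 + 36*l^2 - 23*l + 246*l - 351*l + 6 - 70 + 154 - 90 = 32*l^2 - 128*l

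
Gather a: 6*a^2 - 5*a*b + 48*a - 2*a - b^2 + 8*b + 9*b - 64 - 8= 6*a^2 + a*(46 - 5*b) - b^2 + 17*b - 72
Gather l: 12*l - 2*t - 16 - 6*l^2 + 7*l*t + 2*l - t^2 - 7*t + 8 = -6*l^2 + l*(7*t + 14) - t^2 - 9*t - 8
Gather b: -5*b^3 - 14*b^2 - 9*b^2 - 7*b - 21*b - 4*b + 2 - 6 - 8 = -5*b^3 - 23*b^2 - 32*b - 12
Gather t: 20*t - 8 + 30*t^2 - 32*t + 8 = 30*t^2 - 12*t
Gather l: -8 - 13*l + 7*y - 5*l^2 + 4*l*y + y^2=-5*l^2 + l*(4*y - 13) + y^2 + 7*y - 8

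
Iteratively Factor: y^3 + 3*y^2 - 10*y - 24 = (y - 3)*(y^2 + 6*y + 8) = (y - 3)*(y + 4)*(y + 2)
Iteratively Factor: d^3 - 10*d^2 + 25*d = (d - 5)*(d^2 - 5*d) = (d - 5)^2*(d)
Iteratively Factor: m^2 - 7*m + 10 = (m - 2)*(m - 5)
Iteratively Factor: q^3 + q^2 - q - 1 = (q - 1)*(q^2 + 2*q + 1) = (q - 1)*(q + 1)*(q + 1)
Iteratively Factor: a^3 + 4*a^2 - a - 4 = (a + 4)*(a^2 - 1) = (a + 1)*(a + 4)*(a - 1)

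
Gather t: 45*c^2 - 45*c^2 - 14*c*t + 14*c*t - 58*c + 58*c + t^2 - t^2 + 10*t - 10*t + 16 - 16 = 0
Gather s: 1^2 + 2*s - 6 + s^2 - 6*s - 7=s^2 - 4*s - 12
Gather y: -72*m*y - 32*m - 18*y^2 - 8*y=-32*m - 18*y^2 + y*(-72*m - 8)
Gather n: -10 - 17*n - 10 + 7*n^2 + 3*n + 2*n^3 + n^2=2*n^3 + 8*n^2 - 14*n - 20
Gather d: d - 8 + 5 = d - 3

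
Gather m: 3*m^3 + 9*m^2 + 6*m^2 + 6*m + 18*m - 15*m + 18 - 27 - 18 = 3*m^3 + 15*m^2 + 9*m - 27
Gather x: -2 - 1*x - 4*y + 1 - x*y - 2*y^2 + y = x*(-y - 1) - 2*y^2 - 3*y - 1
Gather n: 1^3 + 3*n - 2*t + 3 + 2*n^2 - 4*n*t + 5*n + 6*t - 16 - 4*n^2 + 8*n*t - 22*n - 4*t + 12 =-2*n^2 + n*(4*t - 14)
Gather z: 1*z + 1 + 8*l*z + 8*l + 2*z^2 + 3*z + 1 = 8*l + 2*z^2 + z*(8*l + 4) + 2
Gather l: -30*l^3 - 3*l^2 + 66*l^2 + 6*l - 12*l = -30*l^3 + 63*l^2 - 6*l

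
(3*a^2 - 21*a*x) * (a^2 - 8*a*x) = 3*a^4 - 45*a^3*x + 168*a^2*x^2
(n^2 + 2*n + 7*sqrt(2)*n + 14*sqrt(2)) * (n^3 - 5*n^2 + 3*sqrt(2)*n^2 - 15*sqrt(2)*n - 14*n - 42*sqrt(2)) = n^5 - 3*n^4 + 10*sqrt(2)*n^4 - 30*sqrt(2)*n^3 + 18*n^3 - 240*sqrt(2)*n^2 - 154*n^2 - 1008*n - 280*sqrt(2)*n - 1176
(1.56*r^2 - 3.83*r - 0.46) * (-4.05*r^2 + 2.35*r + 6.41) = -6.318*r^4 + 19.1775*r^3 + 2.8621*r^2 - 25.6313*r - 2.9486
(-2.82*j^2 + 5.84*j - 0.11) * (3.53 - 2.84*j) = 8.0088*j^3 - 26.5402*j^2 + 20.9276*j - 0.3883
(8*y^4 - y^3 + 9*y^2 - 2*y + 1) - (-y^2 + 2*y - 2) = 8*y^4 - y^3 + 10*y^2 - 4*y + 3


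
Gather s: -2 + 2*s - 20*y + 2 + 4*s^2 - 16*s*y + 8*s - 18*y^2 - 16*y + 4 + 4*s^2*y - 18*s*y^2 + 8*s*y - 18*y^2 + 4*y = s^2*(4*y + 4) + s*(-18*y^2 - 8*y + 10) - 36*y^2 - 32*y + 4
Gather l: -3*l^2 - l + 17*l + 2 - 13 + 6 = -3*l^2 + 16*l - 5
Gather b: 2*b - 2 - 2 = 2*b - 4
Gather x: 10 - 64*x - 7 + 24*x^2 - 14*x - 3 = 24*x^2 - 78*x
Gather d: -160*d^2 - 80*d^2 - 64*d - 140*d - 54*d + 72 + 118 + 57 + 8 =-240*d^2 - 258*d + 255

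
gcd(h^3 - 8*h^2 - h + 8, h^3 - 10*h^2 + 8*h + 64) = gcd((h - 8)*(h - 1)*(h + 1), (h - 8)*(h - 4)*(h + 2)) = h - 8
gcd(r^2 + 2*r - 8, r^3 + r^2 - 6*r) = r - 2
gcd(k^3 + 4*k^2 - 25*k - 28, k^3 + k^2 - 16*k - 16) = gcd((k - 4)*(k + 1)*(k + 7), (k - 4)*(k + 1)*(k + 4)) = k^2 - 3*k - 4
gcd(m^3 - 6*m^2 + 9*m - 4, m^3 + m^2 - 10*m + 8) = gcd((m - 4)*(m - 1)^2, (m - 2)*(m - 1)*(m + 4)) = m - 1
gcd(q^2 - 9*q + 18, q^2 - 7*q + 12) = q - 3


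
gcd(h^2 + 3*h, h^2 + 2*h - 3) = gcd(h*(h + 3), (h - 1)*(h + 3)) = h + 3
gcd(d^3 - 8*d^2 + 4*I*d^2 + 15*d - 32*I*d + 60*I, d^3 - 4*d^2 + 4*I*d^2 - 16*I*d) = d + 4*I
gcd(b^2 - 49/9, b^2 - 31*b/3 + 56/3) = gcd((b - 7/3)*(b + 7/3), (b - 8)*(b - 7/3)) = b - 7/3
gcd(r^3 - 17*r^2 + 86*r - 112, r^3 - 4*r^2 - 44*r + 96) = r^2 - 10*r + 16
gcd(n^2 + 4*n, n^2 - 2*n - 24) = n + 4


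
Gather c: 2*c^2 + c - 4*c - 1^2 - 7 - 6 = 2*c^2 - 3*c - 14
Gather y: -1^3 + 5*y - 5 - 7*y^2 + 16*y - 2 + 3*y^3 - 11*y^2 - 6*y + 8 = 3*y^3 - 18*y^2 + 15*y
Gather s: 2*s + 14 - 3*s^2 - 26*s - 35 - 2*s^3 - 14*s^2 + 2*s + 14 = -2*s^3 - 17*s^2 - 22*s - 7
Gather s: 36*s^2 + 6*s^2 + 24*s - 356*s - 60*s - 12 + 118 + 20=42*s^2 - 392*s + 126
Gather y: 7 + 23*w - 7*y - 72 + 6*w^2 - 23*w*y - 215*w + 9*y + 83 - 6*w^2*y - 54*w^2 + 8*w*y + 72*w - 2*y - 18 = -48*w^2 - 120*w + y*(-6*w^2 - 15*w)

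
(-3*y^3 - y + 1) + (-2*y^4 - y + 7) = -2*y^4 - 3*y^3 - 2*y + 8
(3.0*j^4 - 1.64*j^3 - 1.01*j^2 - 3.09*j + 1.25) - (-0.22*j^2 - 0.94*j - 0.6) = 3.0*j^4 - 1.64*j^3 - 0.79*j^2 - 2.15*j + 1.85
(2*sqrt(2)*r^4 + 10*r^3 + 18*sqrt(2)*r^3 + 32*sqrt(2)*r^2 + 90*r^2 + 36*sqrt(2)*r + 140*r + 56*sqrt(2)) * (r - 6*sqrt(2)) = 2*sqrt(2)*r^5 - 14*r^4 + 18*sqrt(2)*r^4 - 126*r^3 - 28*sqrt(2)*r^3 - 504*sqrt(2)*r^2 - 244*r^2 - 784*sqrt(2)*r - 432*r - 672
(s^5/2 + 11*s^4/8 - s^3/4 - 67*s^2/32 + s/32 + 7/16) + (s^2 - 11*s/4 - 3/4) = s^5/2 + 11*s^4/8 - s^3/4 - 35*s^2/32 - 87*s/32 - 5/16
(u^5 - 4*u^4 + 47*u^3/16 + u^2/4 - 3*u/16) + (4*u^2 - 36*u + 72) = u^5 - 4*u^4 + 47*u^3/16 + 17*u^2/4 - 579*u/16 + 72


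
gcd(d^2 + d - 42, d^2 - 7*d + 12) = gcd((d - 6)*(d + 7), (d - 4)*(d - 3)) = 1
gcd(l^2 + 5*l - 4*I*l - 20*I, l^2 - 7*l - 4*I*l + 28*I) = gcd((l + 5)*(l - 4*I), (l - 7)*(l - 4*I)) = l - 4*I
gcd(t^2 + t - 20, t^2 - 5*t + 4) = t - 4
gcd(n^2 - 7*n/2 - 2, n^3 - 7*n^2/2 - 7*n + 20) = n - 4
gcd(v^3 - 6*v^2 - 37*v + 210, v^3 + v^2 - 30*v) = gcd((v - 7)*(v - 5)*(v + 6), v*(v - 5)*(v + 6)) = v^2 + v - 30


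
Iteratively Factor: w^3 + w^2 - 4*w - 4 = (w - 2)*(w^2 + 3*w + 2) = (w - 2)*(w + 2)*(w + 1)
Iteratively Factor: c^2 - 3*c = (c)*(c - 3)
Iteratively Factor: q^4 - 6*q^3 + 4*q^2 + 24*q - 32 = (q - 2)*(q^3 - 4*q^2 - 4*q + 16) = (q - 4)*(q - 2)*(q^2 - 4) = (q - 4)*(q - 2)*(q + 2)*(q - 2)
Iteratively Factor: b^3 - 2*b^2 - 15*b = (b + 3)*(b^2 - 5*b) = (b - 5)*(b + 3)*(b)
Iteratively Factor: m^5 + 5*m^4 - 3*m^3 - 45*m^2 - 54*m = (m + 2)*(m^4 + 3*m^3 - 9*m^2 - 27*m) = (m + 2)*(m + 3)*(m^3 - 9*m) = (m + 2)*(m + 3)^2*(m^2 - 3*m) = m*(m + 2)*(m + 3)^2*(m - 3)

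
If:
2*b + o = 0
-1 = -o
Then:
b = -1/2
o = 1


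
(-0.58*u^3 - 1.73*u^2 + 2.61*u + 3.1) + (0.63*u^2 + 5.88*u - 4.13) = -0.58*u^3 - 1.1*u^2 + 8.49*u - 1.03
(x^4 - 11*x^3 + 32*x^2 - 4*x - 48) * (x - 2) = x^5 - 13*x^4 + 54*x^3 - 68*x^2 - 40*x + 96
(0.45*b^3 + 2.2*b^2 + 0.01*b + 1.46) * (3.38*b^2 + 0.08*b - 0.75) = 1.521*b^5 + 7.472*b^4 - 0.1277*b^3 + 3.2856*b^2 + 0.1093*b - 1.095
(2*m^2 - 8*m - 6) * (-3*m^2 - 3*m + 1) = -6*m^4 + 18*m^3 + 44*m^2 + 10*m - 6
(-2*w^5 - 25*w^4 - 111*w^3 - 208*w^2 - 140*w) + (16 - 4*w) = -2*w^5 - 25*w^4 - 111*w^3 - 208*w^2 - 144*w + 16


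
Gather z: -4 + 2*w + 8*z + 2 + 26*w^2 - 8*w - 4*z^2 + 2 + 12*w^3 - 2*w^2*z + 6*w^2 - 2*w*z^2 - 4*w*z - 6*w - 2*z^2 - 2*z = 12*w^3 + 32*w^2 - 12*w + z^2*(-2*w - 6) + z*(-2*w^2 - 4*w + 6)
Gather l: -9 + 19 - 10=0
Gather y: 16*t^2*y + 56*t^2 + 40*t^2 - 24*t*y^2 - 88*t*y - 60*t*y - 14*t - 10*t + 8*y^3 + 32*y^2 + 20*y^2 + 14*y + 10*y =96*t^2 - 24*t + 8*y^3 + y^2*(52 - 24*t) + y*(16*t^2 - 148*t + 24)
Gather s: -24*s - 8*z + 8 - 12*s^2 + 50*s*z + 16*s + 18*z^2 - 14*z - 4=-12*s^2 + s*(50*z - 8) + 18*z^2 - 22*z + 4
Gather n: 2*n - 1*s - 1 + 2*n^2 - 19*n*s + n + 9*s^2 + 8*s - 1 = 2*n^2 + n*(3 - 19*s) + 9*s^2 + 7*s - 2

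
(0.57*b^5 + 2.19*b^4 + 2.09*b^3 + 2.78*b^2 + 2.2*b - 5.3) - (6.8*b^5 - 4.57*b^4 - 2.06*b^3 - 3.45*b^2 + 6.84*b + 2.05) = -6.23*b^5 + 6.76*b^4 + 4.15*b^3 + 6.23*b^2 - 4.64*b - 7.35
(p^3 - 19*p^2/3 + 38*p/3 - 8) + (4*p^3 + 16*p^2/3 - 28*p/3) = 5*p^3 - p^2 + 10*p/3 - 8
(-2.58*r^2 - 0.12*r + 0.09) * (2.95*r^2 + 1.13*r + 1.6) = -7.611*r^4 - 3.2694*r^3 - 3.9981*r^2 - 0.0903*r + 0.144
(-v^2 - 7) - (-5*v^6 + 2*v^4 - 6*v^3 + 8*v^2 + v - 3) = 5*v^6 - 2*v^4 + 6*v^3 - 9*v^2 - v - 4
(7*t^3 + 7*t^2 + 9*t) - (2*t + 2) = 7*t^3 + 7*t^2 + 7*t - 2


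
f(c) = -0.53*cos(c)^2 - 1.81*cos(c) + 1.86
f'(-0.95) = -1.97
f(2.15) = 2.69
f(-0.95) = 0.63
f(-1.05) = 0.83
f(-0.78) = 0.31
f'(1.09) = 2.04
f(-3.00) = 3.13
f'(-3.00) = -0.11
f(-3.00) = 3.13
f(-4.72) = 1.85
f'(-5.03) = 2.03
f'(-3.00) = -0.11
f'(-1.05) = -2.03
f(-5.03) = 1.24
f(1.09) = 0.91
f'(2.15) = 1.03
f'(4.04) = -0.90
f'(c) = 1.06*sin(c)*cos(c) + 1.81*sin(c) = (1.06*cos(c) + 1.81)*sin(c)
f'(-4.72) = 1.82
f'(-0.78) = -1.80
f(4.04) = 2.78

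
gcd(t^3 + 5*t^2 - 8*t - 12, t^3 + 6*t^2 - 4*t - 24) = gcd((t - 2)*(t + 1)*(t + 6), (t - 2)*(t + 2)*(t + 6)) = t^2 + 4*t - 12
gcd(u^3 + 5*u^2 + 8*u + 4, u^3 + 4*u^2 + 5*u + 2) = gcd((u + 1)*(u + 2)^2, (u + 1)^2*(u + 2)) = u^2 + 3*u + 2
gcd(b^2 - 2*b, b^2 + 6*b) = b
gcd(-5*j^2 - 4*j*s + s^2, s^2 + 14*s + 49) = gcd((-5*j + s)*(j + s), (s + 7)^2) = 1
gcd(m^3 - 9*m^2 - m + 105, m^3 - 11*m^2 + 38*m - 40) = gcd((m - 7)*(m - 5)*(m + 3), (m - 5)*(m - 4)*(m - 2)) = m - 5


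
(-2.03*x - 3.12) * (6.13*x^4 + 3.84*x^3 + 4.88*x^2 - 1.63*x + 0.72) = -12.4439*x^5 - 26.9208*x^4 - 21.8872*x^3 - 11.9167*x^2 + 3.624*x - 2.2464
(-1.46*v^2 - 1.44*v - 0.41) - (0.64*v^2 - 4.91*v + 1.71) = -2.1*v^2 + 3.47*v - 2.12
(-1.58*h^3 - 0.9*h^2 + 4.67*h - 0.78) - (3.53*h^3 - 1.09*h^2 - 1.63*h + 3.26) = -5.11*h^3 + 0.19*h^2 + 6.3*h - 4.04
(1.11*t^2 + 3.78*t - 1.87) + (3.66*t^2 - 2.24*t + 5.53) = 4.77*t^2 + 1.54*t + 3.66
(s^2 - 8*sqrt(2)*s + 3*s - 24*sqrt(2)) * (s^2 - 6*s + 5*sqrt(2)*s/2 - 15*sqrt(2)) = s^4 - 11*sqrt(2)*s^3/2 - 3*s^3 - 58*s^2 + 33*sqrt(2)*s^2/2 + 120*s + 99*sqrt(2)*s + 720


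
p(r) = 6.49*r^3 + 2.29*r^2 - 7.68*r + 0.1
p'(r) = 19.47*r^2 + 4.58*r - 7.68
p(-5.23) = -825.53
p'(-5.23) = 500.93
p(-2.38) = -56.14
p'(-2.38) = 91.71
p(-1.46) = -4.00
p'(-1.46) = 27.14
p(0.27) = -1.68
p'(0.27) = -5.02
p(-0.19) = 1.60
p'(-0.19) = -7.85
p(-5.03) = -729.27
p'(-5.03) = 461.89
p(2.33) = 76.73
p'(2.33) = 108.69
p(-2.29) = -48.24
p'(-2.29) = 83.93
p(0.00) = 0.10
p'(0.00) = -7.68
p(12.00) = 11452.42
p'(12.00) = 2850.96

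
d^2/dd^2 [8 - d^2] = -2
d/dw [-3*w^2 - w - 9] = -6*w - 1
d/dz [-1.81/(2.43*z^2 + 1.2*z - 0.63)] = (8.7966*z + 2.172)/(2.43*z^2 + 1.2*z - 0.63)^2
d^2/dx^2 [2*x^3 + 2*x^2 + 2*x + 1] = 12*x + 4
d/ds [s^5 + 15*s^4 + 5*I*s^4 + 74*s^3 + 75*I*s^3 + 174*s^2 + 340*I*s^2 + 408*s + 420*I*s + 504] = 5*s^4 + s^3*(60 + 20*I) + s^2*(222 + 225*I) + s*(348 + 680*I) + 408 + 420*I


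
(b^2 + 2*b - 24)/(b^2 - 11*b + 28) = (b + 6)/(b - 7)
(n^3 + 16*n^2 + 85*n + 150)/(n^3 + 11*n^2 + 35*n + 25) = (n + 6)/(n + 1)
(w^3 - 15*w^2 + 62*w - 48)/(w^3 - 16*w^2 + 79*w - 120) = (w^2 - 7*w + 6)/(w^2 - 8*w + 15)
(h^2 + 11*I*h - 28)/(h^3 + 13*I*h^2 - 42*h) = (h + 4*I)/(h*(h + 6*I))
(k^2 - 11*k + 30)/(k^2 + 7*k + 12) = (k^2 - 11*k + 30)/(k^2 + 7*k + 12)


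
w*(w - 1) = w^2 - w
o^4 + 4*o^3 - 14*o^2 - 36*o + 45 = (o - 3)*(o - 1)*(o + 3)*(o + 5)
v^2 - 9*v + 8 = (v - 8)*(v - 1)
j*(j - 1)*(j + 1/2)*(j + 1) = j^4 + j^3/2 - j^2 - j/2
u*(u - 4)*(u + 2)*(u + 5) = u^4 + 3*u^3 - 18*u^2 - 40*u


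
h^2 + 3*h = h*(h + 3)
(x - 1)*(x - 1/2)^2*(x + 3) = x^4 + x^3 - 19*x^2/4 + 7*x/2 - 3/4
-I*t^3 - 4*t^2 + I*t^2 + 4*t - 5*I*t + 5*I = (t - 1)*(t - 5*I)*(-I*t + 1)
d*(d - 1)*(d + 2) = d^3 + d^2 - 2*d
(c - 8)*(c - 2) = c^2 - 10*c + 16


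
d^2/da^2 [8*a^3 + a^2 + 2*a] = 48*a + 2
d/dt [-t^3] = -3*t^2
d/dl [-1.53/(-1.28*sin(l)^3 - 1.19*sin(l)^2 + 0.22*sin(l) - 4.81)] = (-5.8752*sin(l)^2 - 3.6414*sin(l) + 0.3366)*cos(l)/(1.28*sin(l)^3 + 1.19*sin(l)^2 - 0.22*sin(l) + 4.81)^2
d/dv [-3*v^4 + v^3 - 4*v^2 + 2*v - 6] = -12*v^3 + 3*v^2 - 8*v + 2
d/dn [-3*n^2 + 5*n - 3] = 5 - 6*n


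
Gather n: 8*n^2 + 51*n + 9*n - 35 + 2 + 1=8*n^2 + 60*n - 32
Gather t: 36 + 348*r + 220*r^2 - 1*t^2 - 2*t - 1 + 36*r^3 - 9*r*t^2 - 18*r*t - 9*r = 36*r^3 + 220*r^2 + 339*r + t^2*(-9*r - 1) + t*(-18*r - 2) + 35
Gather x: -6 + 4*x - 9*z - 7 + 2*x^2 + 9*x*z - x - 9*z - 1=2*x^2 + x*(9*z + 3) - 18*z - 14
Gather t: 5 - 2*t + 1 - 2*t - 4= 2 - 4*t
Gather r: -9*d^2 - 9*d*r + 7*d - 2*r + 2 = -9*d^2 + 7*d + r*(-9*d - 2) + 2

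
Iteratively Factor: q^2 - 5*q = (q)*(q - 5)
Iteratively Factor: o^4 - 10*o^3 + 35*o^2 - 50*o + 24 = (o - 2)*(o^3 - 8*o^2 + 19*o - 12) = (o - 3)*(o - 2)*(o^2 - 5*o + 4) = (o - 4)*(o - 3)*(o - 2)*(o - 1)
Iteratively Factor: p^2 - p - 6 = (p - 3)*(p + 2)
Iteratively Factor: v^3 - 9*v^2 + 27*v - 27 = (v - 3)*(v^2 - 6*v + 9) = (v - 3)^2*(v - 3)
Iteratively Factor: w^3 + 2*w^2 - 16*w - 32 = (w - 4)*(w^2 + 6*w + 8) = (w - 4)*(w + 2)*(w + 4)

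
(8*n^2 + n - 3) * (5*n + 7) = 40*n^3 + 61*n^2 - 8*n - 21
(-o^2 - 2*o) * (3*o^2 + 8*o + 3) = -3*o^4 - 14*o^3 - 19*o^2 - 6*o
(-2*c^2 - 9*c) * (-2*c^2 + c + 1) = 4*c^4 + 16*c^3 - 11*c^2 - 9*c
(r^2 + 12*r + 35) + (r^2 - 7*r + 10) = 2*r^2 + 5*r + 45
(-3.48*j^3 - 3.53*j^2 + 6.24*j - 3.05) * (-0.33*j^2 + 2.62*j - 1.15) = 1.1484*j^5 - 7.9527*j^4 - 7.3058*j^3 + 21.4148*j^2 - 15.167*j + 3.5075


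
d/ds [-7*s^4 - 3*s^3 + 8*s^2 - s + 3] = -28*s^3 - 9*s^2 + 16*s - 1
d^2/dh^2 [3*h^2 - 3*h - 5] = 6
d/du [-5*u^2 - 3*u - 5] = -10*u - 3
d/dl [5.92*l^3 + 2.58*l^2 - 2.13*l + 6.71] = 17.76*l^2 + 5.16*l - 2.13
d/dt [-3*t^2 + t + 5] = 1 - 6*t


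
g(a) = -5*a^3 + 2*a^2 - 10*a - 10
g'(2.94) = -127.89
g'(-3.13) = -169.47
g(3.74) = -280.99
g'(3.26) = -156.37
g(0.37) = -13.68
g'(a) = -15*a^2 + 4*a - 10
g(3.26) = -194.57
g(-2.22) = 76.76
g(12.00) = -8482.00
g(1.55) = -39.31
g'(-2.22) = -92.81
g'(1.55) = -39.84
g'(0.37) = -10.57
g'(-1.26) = -38.85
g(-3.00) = 173.00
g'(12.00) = -2122.00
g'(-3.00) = -157.00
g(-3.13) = 194.22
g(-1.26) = 15.78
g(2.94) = -149.17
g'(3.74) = -204.85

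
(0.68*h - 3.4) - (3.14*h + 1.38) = -2.46*h - 4.78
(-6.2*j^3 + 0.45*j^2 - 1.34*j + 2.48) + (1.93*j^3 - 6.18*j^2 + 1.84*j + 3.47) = -4.27*j^3 - 5.73*j^2 + 0.5*j + 5.95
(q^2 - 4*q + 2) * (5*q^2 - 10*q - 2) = 5*q^4 - 30*q^3 + 48*q^2 - 12*q - 4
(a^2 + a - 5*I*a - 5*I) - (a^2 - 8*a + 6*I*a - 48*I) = 9*a - 11*I*a + 43*I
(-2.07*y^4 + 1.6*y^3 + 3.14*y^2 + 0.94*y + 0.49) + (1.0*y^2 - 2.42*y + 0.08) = -2.07*y^4 + 1.6*y^3 + 4.14*y^2 - 1.48*y + 0.57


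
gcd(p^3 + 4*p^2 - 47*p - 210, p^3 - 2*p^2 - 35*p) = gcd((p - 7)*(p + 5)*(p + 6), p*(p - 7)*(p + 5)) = p^2 - 2*p - 35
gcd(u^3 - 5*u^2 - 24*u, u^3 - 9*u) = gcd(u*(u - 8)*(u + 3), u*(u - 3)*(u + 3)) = u^2 + 3*u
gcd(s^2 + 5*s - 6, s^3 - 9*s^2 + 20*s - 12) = s - 1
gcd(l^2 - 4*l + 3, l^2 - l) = l - 1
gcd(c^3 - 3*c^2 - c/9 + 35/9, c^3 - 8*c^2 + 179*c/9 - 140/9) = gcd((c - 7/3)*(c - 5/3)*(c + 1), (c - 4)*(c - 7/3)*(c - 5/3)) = c^2 - 4*c + 35/9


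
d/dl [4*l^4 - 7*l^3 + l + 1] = 16*l^3 - 21*l^2 + 1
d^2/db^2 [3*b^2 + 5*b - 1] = 6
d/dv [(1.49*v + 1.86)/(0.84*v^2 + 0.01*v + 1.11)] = (-1.2516*v^2 - 3.1248*v + 1.6353)/(0.7056*v^4 + 0.0168*v^3 + 1.8649*v^2 + 0.0222*v + 1.2321)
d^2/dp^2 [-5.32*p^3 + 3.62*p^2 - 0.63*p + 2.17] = 7.24 - 31.92*p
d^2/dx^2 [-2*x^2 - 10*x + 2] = -4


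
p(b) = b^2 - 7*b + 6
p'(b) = 2*b - 7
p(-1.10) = 14.91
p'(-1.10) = -9.20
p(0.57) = 2.33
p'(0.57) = -5.86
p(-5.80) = 80.24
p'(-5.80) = -18.60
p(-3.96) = 49.40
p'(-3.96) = -14.92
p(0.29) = 4.05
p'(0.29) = -6.42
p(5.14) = -3.56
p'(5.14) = 3.28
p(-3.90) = 48.51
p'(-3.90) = -14.80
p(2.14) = -4.40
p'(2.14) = -2.72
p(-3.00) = 36.00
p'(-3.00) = -13.00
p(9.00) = 24.00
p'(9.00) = 11.00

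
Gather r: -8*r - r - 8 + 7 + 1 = -9*r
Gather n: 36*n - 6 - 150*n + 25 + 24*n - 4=15 - 90*n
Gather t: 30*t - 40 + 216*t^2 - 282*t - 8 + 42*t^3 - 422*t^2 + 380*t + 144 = 42*t^3 - 206*t^2 + 128*t + 96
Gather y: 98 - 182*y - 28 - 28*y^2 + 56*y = -28*y^2 - 126*y + 70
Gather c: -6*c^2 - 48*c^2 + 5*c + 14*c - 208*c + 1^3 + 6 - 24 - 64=-54*c^2 - 189*c - 81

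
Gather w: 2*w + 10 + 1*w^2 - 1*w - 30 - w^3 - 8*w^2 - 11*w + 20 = -w^3 - 7*w^2 - 10*w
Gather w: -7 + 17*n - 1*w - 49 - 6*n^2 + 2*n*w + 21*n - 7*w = -6*n^2 + 38*n + w*(2*n - 8) - 56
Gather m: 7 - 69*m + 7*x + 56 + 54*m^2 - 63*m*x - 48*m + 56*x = 54*m^2 + m*(-63*x - 117) + 63*x + 63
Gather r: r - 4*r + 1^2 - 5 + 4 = -3*r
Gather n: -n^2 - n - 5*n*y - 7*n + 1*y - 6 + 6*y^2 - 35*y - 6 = -n^2 + n*(-5*y - 8) + 6*y^2 - 34*y - 12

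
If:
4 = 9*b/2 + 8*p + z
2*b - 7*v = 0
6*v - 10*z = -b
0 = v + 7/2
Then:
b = -49/4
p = 1249/160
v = -7/2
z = -133/40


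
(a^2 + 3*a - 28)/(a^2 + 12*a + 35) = (a - 4)/(a + 5)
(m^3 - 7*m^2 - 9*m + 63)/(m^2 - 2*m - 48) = (-m^3 + 7*m^2 + 9*m - 63)/(-m^2 + 2*m + 48)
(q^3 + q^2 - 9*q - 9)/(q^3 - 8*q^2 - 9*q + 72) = (q + 1)/(q - 8)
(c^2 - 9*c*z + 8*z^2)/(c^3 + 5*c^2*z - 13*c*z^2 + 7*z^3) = (-c + 8*z)/(-c^2 - 6*c*z + 7*z^2)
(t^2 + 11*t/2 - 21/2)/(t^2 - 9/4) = 2*(t + 7)/(2*t + 3)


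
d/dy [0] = 0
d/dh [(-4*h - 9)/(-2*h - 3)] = -6/(2*h + 3)^2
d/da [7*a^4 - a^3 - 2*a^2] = a*(28*a^2 - 3*a - 4)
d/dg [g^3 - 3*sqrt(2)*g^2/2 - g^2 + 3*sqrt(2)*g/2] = 3*g^2 - 3*sqrt(2)*g - 2*g + 3*sqrt(2)/2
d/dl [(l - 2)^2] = 2*l - 4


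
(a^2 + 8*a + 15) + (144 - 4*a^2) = -3*a^2 + 8*a + 159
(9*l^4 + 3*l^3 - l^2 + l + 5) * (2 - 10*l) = -90*l^5 - 12*l^4 + 16*l^3 - 12*l^2 - 48*l + 10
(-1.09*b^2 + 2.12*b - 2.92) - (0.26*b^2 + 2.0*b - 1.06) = -1.35*b^2 + 0.12*b - 1.86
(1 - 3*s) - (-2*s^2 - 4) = 2*s^2 - 3*s + 5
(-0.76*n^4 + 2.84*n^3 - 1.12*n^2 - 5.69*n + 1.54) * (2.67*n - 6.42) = -2.0292*n^5 + 12.462*n^4 - 21.2232*n^3 - 8.0019*n^2 + 40.6416*n - 9.8868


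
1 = 1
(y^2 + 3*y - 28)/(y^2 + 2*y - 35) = (y - 4)/(y - 5)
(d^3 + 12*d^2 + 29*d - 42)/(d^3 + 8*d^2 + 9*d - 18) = (d + 7)/(d + 3)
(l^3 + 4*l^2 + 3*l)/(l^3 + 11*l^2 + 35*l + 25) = l*(l + 3)/(l^2 + 10*l + 25)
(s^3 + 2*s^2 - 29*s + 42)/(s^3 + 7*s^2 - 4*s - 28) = (s - 3)/(s + 2)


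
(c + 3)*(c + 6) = c^2 + 9*c + 18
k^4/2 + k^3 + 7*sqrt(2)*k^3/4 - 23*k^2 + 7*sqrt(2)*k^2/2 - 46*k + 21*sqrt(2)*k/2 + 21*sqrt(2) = (k/2 + 1)*(k - 3*sqrt(2))*(k - sqrt(2)/2)*(k + 7*sqrt(2))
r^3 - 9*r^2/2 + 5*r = r*(r - 5/2)*(r - 2)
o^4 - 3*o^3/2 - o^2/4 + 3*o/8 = o*(o - 3/2)*(o - 1/2)*(o + 1/2)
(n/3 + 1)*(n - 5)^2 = n^3/3 - 7*n^2/3 - 5*n/3 + 25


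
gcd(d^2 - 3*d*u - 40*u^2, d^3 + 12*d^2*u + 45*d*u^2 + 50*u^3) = d + 5*u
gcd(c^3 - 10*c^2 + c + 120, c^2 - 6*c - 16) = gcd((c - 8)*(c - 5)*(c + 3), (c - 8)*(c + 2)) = c - 8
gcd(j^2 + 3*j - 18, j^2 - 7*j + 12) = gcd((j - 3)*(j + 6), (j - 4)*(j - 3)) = j - 3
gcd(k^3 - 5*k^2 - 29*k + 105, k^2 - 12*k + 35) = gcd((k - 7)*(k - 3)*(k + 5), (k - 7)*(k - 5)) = k - 7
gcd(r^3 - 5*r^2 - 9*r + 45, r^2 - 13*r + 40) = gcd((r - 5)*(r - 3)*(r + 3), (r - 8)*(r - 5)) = r - 5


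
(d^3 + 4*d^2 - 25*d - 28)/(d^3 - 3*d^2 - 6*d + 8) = (d^2 + 8*d + 7)/(d^2 + d - 2)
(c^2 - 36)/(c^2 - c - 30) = (c + 6)/(c + 5)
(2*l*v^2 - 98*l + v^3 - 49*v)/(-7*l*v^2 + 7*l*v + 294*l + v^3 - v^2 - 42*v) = (2*l*v + 14*l + v^2 + 7*v)/(-7*l*v - 42*l + v^2 + 6*v)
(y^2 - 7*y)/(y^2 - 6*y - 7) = y/(y + 1)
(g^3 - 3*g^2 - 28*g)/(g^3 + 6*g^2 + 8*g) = (g - 7)/(g + 2)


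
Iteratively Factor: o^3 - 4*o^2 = (o)*(o^2 - 4*o) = o^2*(o - 4)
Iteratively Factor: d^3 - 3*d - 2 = (d - 2)*(d^2 + 2*d + 1) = (d - 2)*(d + 1)*(d + 1)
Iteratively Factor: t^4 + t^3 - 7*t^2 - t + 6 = (t - 1)*(t^3 + 2*t^2 - 5*t - 6) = (t - 2)*(t - 1)*(t^2 + 4*t + 3) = (t - 2)*(t - 1)*(t + 1)*(t + 3)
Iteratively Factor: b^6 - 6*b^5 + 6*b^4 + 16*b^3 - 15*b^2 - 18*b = (b - 2)*(b^5 - 4*b^4 - 2*b^3 + 12*b^2 + 9*b) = (b - 3)*(b - 2)*(b^4 - b^3 - 5*b^2 - 3*b) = b*(b - 3)*(b - 2)*(b^3 - b^2 - 5*b - 3) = b*(b - 3)^2*(b - 2)*(b^2 + 2*b + 1) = b*(b - 3)^2*(b - 2)*(b + 1)*(b + 1)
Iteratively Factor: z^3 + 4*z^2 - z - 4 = (z + 1)*(z^2 + 3*z - 4) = (z + 1)*(z + 4)*(z - 1)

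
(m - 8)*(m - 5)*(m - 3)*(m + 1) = m^4 - 15*m^3 + 63*m^2 - 41*m - 120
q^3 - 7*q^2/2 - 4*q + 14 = (q - 7/2)*(q - 2)*(q + 2)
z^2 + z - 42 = (z - 6)*(z + 7)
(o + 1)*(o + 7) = o^2 + 8*o + 7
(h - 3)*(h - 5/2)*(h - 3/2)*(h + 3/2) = h^4 - 11*h^3/2 + 21*h^2/4 + 99*h/8 - 135/8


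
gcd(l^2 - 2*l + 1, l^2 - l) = l - 1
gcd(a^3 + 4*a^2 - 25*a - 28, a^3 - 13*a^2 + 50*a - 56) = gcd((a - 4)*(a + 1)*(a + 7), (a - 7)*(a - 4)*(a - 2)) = a - 4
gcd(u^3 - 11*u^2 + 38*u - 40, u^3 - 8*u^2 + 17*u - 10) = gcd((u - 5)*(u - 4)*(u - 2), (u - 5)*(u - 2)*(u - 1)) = u^2 - 7*u + 10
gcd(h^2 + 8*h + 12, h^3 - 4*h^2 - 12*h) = h + 2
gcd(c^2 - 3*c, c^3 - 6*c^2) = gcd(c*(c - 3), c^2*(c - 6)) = c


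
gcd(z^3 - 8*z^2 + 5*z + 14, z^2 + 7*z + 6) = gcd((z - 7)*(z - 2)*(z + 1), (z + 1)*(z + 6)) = z + 1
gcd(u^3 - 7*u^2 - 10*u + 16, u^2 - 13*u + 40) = u - 8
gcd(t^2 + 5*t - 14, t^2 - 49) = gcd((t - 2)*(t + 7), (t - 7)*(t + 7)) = t + 7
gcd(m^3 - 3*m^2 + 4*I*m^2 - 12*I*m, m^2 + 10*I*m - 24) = m + 4*I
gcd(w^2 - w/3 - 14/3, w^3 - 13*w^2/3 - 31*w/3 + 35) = w - 7/3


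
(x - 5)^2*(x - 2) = x^3 - 12*x^2 + 45*x - 50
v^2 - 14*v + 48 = (v - 8)*(v - 6)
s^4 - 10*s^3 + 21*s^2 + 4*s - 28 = (s - 7)*(s - 2)^2*(s + 1)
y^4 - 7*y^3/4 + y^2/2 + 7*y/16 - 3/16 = (y - 1)*(y - 3/4)*(y - 1/2)*(y + 1/2)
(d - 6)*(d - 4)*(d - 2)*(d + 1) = d^4 - 11*d^3 + 32*d^2 - 4*d - 48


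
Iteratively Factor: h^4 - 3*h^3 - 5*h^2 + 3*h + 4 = (h - 4)*(h^3 + h^2 - h - 1) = (h - 4)*(h - 1)*(h^2 + 2*h + 1) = (h - 4)*(h - 1)*(h + 1)*(h + 1)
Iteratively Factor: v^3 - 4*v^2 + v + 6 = (v + 1)*(v^2 - 5*v + 6) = (v - 3)*(v + 1)*(v - 2)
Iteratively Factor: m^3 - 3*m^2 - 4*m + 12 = (m + 2)*(m^2 - 5*m + 6) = (m - 3)*(m + 2)*(m - 2)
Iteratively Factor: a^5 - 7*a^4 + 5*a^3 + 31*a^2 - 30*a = (a - 5)*(a^4 - 2*a^3 - 5*a^2 + 6*a) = (a - 5)*(a - 1)*(a^3 - a^2 - 6*a) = (a - 5)*(a - 3)*(a - 1)*(a^2 + 2*a) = (a - 5)*(a - 3)*(a - 1)*(a + 2)*(a)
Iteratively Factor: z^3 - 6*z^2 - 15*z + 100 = (z - 5)*(z^2 - z - 20) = (z - 5)*(z + 4)*(z - 5)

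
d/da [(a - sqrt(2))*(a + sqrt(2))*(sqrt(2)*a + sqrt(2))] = sqrt(2)*(3*a^2 + 2*a - 2)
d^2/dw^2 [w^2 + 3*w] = 2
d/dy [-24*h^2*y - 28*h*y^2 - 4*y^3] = -24*h^2 - 56*h*y - 12*y^2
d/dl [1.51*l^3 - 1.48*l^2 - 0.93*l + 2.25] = 4.53*l^2 - 2.96*l - 0.93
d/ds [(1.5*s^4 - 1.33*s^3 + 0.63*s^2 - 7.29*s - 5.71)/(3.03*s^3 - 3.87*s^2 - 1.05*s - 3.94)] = (4.545*s^6 - 11.61*s^5 - 1.4868*s^4 + 23.3304*s^3 + 38.7507*s^2 - 49.1598*s + 22.7271)/(9.1809*s^6 - 23.4522*s^5 + 8.6139*s^4 - 15.7494*s^3 + 31.5981*s^2 + 8.274*s + 15.5236)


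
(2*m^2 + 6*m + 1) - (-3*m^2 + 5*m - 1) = 5*m^2 + m + 2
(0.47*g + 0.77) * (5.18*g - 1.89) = 2.4346*g^2 + 3.1003*g - 1.4553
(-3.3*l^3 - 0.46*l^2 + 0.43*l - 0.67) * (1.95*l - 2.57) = -6.435*l^4 + 7.584*l^3 + 2.0207*l^2 - 2.4116*l + 1.7219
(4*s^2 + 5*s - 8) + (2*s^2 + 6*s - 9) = 6*s^2 + 11*s - 17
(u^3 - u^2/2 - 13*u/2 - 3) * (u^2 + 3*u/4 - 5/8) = u^5 + u^4/4 - 15*u^3/2 - 121*u^2/16 + 29*u/16 + 15/8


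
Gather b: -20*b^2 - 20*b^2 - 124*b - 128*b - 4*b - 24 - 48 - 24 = -40*b^2 - 256*b - 96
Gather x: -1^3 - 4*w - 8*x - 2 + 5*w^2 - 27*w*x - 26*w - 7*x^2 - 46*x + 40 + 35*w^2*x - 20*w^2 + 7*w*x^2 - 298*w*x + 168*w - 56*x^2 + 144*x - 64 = -15*w^2 + 138*w + x^2*(7*w - 63) + x*(35*w^2 - 325*w + 90) - 27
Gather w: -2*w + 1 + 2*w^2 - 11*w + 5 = 2*w^2 - 13*w + 6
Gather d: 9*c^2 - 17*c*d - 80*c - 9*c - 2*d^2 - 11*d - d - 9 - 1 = 9*c^2 - 89*c - 2*d^2 + d*(-17*c - 12) - 10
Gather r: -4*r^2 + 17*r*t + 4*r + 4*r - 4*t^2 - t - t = -4*r^2 + r*(17*t + 8) - 4*t^2 - 2*t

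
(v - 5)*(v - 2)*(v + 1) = v^3 - 6*v^2 + 3*v + 10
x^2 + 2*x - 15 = (x - 3)*(x + 5)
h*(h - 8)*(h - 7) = h^3 - 15*h^2 + 56*h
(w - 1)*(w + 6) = w^2 + 5*w - 6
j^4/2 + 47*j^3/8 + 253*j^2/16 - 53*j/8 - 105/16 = (j/2 + 1/4)*(j - 3/4)*(j + 5)*(j + 7)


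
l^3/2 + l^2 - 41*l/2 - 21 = (l/2 + 1/2)*(l - 6)*(l + 7)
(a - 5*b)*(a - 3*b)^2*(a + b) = a^4 - 10*a^3*b + 28*a^2*b^2 - 6*a*b^3 - 45*b^4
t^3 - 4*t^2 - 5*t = t*(t - 5)*(t + 1)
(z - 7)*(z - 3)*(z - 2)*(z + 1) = z^4 - 11*z^3 + 29*z^2 - z - 42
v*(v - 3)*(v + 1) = v^3 - 2*v^2 - 3*v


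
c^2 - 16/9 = (c - 4/3)*(c + 4/3)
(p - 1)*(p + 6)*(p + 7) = p^3 + 12*p^2 + 29*p - 42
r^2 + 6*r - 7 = (r - 1)*(r + 7)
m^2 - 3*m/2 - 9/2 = (m - 3)*(m + 3/2)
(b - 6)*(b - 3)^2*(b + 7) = b^4 - 5*b^3 - 39*b^2 + 261*b - 378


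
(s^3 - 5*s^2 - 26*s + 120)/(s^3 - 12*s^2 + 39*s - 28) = (s^2 - s - 30)/(s^2 - 8*s + 7)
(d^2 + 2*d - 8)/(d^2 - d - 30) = (-d^2 - 2*d + 8)/(-d^2 + d + 30)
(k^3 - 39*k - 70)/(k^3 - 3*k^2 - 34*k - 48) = (k^2 - 2*k - 35)/(k^2 - 5*k - 24)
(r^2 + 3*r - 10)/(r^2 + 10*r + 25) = (r - 2)/(r + 5)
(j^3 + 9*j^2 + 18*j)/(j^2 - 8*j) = (j^2 + 9*j + 18)/(j - 8)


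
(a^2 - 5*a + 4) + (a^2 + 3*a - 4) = 2*a^2 - 2*a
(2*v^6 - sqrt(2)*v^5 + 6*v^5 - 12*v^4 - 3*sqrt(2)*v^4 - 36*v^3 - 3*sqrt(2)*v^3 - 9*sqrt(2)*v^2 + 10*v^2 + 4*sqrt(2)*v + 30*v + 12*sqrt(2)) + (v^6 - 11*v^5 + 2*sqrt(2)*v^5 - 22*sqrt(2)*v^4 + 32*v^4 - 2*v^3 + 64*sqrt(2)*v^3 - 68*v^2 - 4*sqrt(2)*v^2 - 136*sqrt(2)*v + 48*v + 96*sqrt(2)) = 3*v^6 - 5*v^5 + sqrt(2)*v^5 - 25*sqrt(2)*v^4 + 20*v^4 - 38*v^3 + 61*sqrt(2)*v^3 - 58*v^2 - 13*sqrt(2)*v^2 - 132*sqrt(2)*v + 78*v + 108*sqrt(2)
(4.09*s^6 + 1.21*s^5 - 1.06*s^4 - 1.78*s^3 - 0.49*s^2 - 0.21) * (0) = 0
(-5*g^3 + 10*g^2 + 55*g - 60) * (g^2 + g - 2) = -5*g^5 + 5*g^4 + 75*g^3 - 25*g^2 - 170*g + 120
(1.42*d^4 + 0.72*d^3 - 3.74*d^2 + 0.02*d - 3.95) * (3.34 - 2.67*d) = -3.7914*d^5 + 2.8204*d^4 + 12.3906*d^3 - 12.545*d^2 + 10.6133*d - 13.193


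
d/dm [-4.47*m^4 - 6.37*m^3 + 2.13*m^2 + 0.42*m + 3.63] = -17.88*m^3 - 19.11*m^2 + 4.26*m + 0.42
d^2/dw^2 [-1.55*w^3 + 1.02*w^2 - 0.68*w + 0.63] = 2.04 - 9.3*w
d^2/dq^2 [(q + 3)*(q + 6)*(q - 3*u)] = 6*q - 6*u + 18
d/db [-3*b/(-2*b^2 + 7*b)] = -6/(2*b - 7)^2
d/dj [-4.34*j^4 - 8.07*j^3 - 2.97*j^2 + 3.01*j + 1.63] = -17.36*j^3 - 24.21*j^2 - 5.94*j + 3.01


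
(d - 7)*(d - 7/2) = d^2 - 21*d/2 + 49/2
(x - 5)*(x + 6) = x^2 + x - 30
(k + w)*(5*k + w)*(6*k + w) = 30*k^3 + 41*k^2*w + 12*k*w^2 + w^3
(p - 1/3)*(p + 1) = p^2 + 2*p/3 - 1/3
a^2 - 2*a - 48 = (a - 8)*(a + 6)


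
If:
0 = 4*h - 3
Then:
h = 3/4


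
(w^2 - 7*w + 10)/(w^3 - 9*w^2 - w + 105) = (w - 2)/(w^2 - 4*w - 21)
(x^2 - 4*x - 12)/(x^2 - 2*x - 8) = (x - 6)/(x - 4)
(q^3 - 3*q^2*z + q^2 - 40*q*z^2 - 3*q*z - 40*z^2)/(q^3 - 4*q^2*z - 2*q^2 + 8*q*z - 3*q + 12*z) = (-q^2 + 3*q*z + 40*z^2)/(-q^2 + 4*q*z + 3*q - 12*z)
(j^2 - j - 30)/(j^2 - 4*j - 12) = (j + 5)/(j + 2)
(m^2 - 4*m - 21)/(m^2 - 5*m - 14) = (m + 3)/(m + 2)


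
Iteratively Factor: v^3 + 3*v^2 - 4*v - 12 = (v + 3)*(v^2 - 4) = (v + 2)*(v + 3)*(v - 2)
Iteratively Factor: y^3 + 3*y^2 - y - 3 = (y + 3)*(y^2 - 1) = (y - 1)*(y + 3)*(y + 1)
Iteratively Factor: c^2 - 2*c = (c - 2)*(c)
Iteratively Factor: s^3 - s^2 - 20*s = (s + 4)*(s^2 - 5*s) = (s - 5)*(s + 4)*(s)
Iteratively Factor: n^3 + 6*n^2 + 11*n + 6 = (n + 2)*(n^2 + 4*n + 3) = (n + 1)*(n + 2)*(n + 3)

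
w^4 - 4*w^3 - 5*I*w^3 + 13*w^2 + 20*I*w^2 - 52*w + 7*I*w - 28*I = (w - 4)*(w - 7*I)*(w + I)^2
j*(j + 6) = j^2 + 6*j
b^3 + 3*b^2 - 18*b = b*(b - 3)*(b + 6)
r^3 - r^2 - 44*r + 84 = (r - 6)*(r - 2)*(r + 7)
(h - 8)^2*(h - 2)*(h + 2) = h^4 - 16*h^3 + 60*h^2 + 64*h - 256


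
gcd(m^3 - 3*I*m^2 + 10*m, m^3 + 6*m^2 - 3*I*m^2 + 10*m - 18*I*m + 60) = m^2 - 3*I*m + 10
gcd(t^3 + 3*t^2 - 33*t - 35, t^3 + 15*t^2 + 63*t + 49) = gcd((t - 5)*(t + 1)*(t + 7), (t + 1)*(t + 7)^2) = t^2 + 8*t + 7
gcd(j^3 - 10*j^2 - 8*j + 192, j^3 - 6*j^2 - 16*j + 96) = j^2 - 2*j - 24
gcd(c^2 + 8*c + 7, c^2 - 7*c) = 1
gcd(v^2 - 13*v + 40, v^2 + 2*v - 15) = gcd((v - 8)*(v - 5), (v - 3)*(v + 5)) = 1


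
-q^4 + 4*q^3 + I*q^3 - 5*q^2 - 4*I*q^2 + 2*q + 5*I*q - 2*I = (q - 2)*(q - I)*(I*q - I)^2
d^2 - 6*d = d*(d - 6)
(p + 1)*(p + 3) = p^2 + 4*p + 3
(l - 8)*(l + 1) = l^2 - 7*l - 8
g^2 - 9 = (g - 3)*(g + 3)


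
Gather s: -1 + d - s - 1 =d - s - 2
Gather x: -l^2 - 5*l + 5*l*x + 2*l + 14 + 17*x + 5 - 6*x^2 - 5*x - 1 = -l^2 - 3*l - 6*x^2 + x*(5*l + 12) + 18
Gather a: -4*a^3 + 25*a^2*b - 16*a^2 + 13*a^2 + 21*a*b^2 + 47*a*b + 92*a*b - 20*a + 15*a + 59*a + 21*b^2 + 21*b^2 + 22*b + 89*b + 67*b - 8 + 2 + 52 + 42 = -4*a^3 + a^2*(25*b - 3) + a*(21*b^2 + 139*b + 54) + 42*b^2 + 178*b + 88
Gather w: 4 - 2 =2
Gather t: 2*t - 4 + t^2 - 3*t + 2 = t^2 - t - 2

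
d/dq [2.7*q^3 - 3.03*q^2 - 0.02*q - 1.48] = 8.1*q^2 - 6.06*q - 0.02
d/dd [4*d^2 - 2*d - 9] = 8*d - 2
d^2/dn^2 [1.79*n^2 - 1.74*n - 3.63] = 3.58000000000000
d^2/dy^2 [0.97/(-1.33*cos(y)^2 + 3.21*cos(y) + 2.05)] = (-6.863332*(1 - cos(y)^2)^2 + 12.423663*cos(y)^3 - 24.005463*cos(y)^2 - 18.464241*cos(y) + 32.142696)/(-1.33*cos(y)^2 + 3.21*cos(y) + 2.05)^3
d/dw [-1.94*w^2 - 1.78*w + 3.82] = -3.88*w - 1.78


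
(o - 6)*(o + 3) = o^2 - 3*o - 18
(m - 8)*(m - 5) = m^2 - 13*m + 40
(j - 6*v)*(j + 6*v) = j^2 - 36*v^2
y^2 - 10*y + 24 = (y - 6)*(y - 4)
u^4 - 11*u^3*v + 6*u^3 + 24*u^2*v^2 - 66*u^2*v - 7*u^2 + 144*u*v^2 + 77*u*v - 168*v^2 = (u - 1)*(u + 7)*(u - 8*v)*(u - 3*v)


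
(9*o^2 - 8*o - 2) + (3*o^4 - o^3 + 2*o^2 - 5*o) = 3*o^4 - o^3 + 11*o^2 - 13*o - 2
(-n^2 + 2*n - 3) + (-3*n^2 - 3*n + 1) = -4*n^2 - n - 2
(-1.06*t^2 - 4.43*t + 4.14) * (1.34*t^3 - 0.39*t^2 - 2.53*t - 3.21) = -1.4204*t^5 - 5.5228*t^4 + 9.9571*t^3 + 12.9959*t^2 + 3.7461*t - 13.2894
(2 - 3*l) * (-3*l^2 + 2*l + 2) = 9*l^3 - 12*l^2 - 2*l + 4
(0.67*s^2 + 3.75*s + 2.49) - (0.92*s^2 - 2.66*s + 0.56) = -0.25*s^2 + 6.41*s + 1.93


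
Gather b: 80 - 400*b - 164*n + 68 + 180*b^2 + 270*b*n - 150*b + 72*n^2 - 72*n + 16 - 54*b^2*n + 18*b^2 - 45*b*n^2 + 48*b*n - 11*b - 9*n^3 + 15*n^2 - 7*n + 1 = b^2*(198 - 54*n) + b*(-45*n^2 + 318*n - 561) - 9*n^3 + 87*n^2 - 243*n + 165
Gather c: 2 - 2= 0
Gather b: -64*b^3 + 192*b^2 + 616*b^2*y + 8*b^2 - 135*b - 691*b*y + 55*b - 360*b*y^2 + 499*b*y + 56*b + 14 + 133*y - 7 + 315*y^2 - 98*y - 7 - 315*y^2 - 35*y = -64*b^3 + b^2*(616*y + 200) + b*(-360*y^2 - 192*y - 24)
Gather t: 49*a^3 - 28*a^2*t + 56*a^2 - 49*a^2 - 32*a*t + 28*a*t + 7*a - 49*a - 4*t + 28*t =49*a^3 + 7*a^2 - 42*a + t*(-28*a^2 - 4*a + 24)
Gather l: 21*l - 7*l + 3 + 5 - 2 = 14*l + 6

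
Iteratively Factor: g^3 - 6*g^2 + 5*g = (g - 1)*(g^2 - 5*g) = g*(g - 1)*(g - 5)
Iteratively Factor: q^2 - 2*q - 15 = (q + 3)*(q - 5)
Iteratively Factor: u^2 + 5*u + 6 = (u + 3)*(u + 2)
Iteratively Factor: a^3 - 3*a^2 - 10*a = (a - 5)*(a^2 + 2*a) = (a - 5)*(a + 2)*(a)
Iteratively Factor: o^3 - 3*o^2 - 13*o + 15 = (o - 5)*(o^2 + 2*o - 3) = (o - 5)*(o + 3)*(o - 1)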